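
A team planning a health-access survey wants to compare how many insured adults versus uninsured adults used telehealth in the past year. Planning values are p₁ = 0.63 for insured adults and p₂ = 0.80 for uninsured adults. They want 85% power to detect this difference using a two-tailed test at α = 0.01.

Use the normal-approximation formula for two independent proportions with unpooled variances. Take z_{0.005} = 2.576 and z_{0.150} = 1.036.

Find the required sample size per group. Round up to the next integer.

n = 178 per group

n = (z_{α/2} + z_β)² · [p₁(1−p₁) + p₂(1−p₂)] / (p₁ − p₂)²
  = (2.576 + 1.036)² · (0.63·0.37 + 0.80·0.20) / (-0.17)²
  = (3.612)² · (0.2331 + 0.1600) / 0.0289
  = 13.0465 · 0.3931 / 0.0289
  = 177.46
Round up → n = 178 per group.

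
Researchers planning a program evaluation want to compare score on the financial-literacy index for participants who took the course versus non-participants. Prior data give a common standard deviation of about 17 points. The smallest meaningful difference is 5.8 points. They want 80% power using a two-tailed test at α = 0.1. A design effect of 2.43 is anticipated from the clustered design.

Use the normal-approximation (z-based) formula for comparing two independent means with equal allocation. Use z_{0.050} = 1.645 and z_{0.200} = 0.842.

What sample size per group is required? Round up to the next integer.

n = 259 per group

n = (z_{α/2} + z_β)² · (σ₁² + σ₂²) / δ²
  = (1.645 + 0.842)² · (2·17² = 578) / 5.8²
  = 6.1852 · 578 / 33.64
  = 106.27
Design effect: 2.43 × 106.27 = 258.24.
Round up → n = 259 per group.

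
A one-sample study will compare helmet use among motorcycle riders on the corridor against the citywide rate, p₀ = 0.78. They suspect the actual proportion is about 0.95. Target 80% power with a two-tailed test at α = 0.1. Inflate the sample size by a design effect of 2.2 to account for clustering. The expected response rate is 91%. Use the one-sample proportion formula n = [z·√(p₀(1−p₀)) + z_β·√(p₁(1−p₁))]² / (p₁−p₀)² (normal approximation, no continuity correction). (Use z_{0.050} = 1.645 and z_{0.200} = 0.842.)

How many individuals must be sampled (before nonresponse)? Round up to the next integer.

n = [z_{α/2}·√(p₀q₀) + z_β·√(p₁q₁)]² / (p₁ − p₀)²
  = [1.645·√(0.78·0.22) + 0.842·√(0.95·0.05)]² / (0.17)²
  = [1.645·0.4142 + 0.842·0.2179]² / 0.0289
  = [0.8649]² / 0.0289
  = 25.89
Design effect: 2.2 × 25.89 = 56.95.
Adjust for 91% response: 56.95 / 0.91 = 62.58.
Round up → n = 63.

n = 63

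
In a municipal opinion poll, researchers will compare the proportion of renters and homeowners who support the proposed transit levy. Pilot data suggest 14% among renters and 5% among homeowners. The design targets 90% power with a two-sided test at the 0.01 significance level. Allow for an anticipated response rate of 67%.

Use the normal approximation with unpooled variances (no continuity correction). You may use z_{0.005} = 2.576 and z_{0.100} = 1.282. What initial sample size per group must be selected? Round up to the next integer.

n = (z_{α/2} + z_β)² · [p₁(1−p₁) + p₂(1−p₂)] / (p₁ − p₂)²
  = (2.576 + 1.282)² · (0.14·0.86 + 0.05·0.95) / (0.09)²
  = (3.858)² · (0.1204 + 0.0475) / 0.0081
  = 14.8842 · 0.1679 / 0.0081
  = 308.52
Adjust for 67% response: 308.52 / 0.67 = 460.48.
Round up → n = 461 per group.

n = 461 per group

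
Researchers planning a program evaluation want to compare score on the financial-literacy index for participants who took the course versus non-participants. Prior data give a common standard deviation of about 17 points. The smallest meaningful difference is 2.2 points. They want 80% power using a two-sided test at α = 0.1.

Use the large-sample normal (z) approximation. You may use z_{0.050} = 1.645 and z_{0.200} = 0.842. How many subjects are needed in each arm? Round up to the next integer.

n = 739 per group

n = (z_{α/2} + z_β)² · (σ₁² + σ₂²) / δ²
  = (1.645 + 0.842)² · (2·17² = 578) / 2.2²
  = 6.1852 · 578 / 4.84
  = 738.64
Round up → n = 739 per group.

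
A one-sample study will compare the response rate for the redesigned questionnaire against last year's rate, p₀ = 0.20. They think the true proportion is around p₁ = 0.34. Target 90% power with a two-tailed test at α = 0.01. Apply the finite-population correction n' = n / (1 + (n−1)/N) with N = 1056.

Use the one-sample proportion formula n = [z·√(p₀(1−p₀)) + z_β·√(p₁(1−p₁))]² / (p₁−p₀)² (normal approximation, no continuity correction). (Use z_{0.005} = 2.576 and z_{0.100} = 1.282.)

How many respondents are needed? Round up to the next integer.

n = 122

n = [z_{α/2}·√(p₀q₀) + z_β·√(p₁q₁)]² / (p₁ − p₀)²
  = [2.576·√(0.20·0.80) + 1.282·√(0.34·0.66)]² / (0.14)²
  = [2.576·0.4000 + 1.282·0.4737]² / 0.0196
  = [1.6377]² / 0.0196
  = 136.84
Finite-population correction (N = 1056): 136.84 / (1 + (136.84 − 1)/1056) = 121.24.
Round up → n = 122.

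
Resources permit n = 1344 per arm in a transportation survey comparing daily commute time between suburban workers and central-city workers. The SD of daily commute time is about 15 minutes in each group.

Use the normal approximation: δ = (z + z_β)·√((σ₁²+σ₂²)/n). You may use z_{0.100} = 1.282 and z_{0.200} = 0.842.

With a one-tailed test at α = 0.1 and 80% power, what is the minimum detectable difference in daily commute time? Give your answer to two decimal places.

Minimum detectable difference ≈ 1.23 minutes

δ = (z_α + z_β) · √((σ₁²+σ₂²)/n)
  = (1.282 + 0.842) · √(450/1344)
  = 2.124 · √0.33482
  = 2.124 · 0.5786
  = 1.2290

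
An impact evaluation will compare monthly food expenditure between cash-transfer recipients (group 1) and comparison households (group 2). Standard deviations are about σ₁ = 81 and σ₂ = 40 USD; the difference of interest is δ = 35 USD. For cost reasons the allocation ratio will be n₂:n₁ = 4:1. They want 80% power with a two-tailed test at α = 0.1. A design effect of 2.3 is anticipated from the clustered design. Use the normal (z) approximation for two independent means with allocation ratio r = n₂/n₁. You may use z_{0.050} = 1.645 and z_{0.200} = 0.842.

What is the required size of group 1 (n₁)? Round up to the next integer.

n₁ = (z_{α/2} + z_β)² · (σ₁² + σ₂²/r) / δ²
   = (1.645 + 0.842)² · (81² + 40²/4) / 35²
   = 6.1852 · (6561 + 400) / 1225
   = 6.1852 · 6961 / 1225
   = 35.15
Design effect: 2.3 × 35.15 = 80.84.
Round up → n₁ = 81; n₂ = r·n₁ = 4 × 81 = 324.

n₁ = 81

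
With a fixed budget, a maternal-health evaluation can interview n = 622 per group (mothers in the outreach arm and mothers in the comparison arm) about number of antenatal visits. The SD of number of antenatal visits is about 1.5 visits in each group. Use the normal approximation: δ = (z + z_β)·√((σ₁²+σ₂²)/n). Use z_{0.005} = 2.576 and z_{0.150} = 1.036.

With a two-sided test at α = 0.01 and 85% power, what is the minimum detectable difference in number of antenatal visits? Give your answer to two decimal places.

Minimum detectable difference ≈ 0.31 visits

δ = (z_{α/2} + z_β) · √((σ₁²+σ₂²)/n)
  = (2.576 + 1.036) · √(4.5/622)
  = 3.612 · √0.00723
  = 3.612 · 0.0851
  = 0.3072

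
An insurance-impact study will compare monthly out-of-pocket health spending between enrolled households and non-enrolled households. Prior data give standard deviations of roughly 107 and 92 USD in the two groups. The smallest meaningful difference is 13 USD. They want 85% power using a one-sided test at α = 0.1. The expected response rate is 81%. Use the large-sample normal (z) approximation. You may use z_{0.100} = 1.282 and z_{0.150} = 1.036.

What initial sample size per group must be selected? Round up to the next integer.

n = 782 per group

n = (z_α + z_β)² · (σ₁² + σ₂²) / δ²
  = (1.282 + 1.036)² · (107² + 92² = 19913) / 13²
  = 5.3731 · 19913 / 169
  = 633.11
Adjust for 81% response: 633.11 / 0.81 = 781.61.
Round up → n = 782 per group.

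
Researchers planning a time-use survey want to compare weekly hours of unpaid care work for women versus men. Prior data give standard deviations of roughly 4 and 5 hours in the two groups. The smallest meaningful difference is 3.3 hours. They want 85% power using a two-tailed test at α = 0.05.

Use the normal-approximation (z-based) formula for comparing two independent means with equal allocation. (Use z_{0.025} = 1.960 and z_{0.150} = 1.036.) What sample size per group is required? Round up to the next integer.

n = (z_{α/2} + z_β)² · (σ₁² + σ₂²) / δ²
  = (1.960 + 1.036)² · (4² + 5² = 41) / 3.3²
  = 8.9760 · 41 / 10.89
  = 33.79
Round up → n = 34 per group.

n = 34 per group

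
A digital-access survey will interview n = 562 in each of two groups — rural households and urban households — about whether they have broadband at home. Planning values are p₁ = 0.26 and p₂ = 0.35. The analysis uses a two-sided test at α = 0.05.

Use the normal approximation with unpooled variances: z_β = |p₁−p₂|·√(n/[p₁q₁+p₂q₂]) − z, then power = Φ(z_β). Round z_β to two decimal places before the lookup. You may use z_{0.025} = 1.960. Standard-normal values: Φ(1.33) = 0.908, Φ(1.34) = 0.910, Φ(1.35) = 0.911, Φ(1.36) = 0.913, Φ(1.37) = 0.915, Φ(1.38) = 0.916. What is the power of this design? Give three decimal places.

Power ≈ 0.908

z_β = |p₁−p₂|·√(n/[p₁q₁+p₂q₂]) − z_{α/2}
    = 0.09 · √(562/0.4199) − 1.960
    = 0.09 · 36.5843 − 1.960
    = 3.2926 − 1.960 = 1.3326 → 1.33
Power = Φ(1.33) = 0.908.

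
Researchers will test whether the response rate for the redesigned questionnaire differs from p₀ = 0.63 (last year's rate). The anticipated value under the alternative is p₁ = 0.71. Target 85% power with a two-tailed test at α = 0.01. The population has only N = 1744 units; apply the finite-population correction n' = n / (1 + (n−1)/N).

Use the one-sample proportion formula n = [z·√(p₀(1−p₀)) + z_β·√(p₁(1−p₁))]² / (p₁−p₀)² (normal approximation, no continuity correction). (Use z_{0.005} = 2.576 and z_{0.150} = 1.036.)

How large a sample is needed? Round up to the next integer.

n = 364

n = [z_{α/2}·√(p₀q₀) + z_β·√(p₁q₁)]² / (p₁ − p₀)²
  = [2.576·√(0.63·0.37) + 1.036·√(0.71·0.29)]² / (0.08)²
  = [2.576·0.4828 + 1.036·0.4538]² / 0.0064
  = [1.7138]² / 0.0064
  = 458.92
Finite-population correction (N = 1744): 458.92 / (1 + (458.92 − 1)/1744) = 363.48.
Round up → n = 364.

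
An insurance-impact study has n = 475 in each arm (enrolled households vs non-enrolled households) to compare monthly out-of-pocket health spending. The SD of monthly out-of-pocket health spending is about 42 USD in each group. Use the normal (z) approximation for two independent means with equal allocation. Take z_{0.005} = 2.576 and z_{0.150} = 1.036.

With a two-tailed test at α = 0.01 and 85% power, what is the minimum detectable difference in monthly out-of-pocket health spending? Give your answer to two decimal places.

Minimum detectable difference ≈ 9.84 USD

δ = (z_{α/2} + z_β) · √((σ₁²+σ₂²)/n)
  = (2.576 + 1.036) · √(3528/475)
  = 3.612 · √7.4274
  = 3.612 · 2.7253
  = 9.8439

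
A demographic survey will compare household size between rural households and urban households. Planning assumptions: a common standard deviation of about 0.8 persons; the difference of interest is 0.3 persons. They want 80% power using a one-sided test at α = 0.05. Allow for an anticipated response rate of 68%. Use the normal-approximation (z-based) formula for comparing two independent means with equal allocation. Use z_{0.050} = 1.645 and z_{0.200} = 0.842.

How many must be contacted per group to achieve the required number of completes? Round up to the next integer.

n = (z_α + z_β)² · (σ₁² + σ₂²) / δ²
  = (1.645 + 0.842)² · (2·0.8² = 1.28) / 0.3²
  = 6.1852 · 1.28 / 0.09
  = 87.97
Adjust for 68% response: 87.97 / 0.68 = 129.36.
Round up → n = 130 per group.

n = 130 per group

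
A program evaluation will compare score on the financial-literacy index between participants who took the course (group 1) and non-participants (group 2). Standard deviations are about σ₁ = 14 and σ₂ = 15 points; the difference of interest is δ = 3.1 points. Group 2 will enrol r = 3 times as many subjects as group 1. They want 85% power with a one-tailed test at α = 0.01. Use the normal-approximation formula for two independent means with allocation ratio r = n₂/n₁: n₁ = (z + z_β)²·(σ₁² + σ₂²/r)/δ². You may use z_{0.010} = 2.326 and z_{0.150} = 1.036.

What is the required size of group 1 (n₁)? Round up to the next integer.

n₁ = 319

n₁ = (z_α + z_β)² · (σ₁² + σ₂²/r) / δ²
   = (2.326 + 1.036)² · (14² + 15²/3) / 3.1²
   = 11.3030 · (196 + 75) / 9.61
   = 11.3030 · 271 / 9.61
   = 318.74
Round up → n₁ = 319; n₂ = r·n₁ = 3 × 319 = 957.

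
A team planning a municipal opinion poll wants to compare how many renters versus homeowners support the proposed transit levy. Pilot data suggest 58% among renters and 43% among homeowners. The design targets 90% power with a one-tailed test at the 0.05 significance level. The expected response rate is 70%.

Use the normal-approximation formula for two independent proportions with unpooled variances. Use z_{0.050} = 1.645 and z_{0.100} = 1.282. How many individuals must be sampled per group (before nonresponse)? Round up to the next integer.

n = 266 per group

n = (z_α + z_β)² · [p₁(1−p₁) + p₂(1−p₂)] / (p₁ − p₂)²
  = (1.645 + 1.282)² · (0.58·0.42 + 0.43·0.57) / (0.15)²
  = (2.927)² · (0.2436 + 0.2451) / 0.0225
  = 8.5673 · 0.4887 / 0.0225
  = 186.08
Adjust for 70% response: 186.08 / 0.70 = 265.83.
Round up → n = 266 per group.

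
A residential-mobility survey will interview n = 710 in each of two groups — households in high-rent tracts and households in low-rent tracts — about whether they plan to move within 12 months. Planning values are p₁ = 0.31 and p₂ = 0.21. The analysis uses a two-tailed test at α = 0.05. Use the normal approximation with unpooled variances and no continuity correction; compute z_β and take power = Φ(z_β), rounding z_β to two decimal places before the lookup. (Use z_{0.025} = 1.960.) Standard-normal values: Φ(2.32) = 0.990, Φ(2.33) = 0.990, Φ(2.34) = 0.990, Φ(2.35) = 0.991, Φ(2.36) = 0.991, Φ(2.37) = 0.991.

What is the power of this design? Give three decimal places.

Power ≈ 0.991

z_β = |p₁−p₂|·√(n/[p₁q₁+p₂q₂]) − z_{α/2}
    = 0.10 · √(710/0.3798) − 1.960
    = 0.10 · 43.2366 − 1.960
    = 4.3237 − 1.960 = 2.3637 → 2.36
Power = Φ(2.36) = 0.991.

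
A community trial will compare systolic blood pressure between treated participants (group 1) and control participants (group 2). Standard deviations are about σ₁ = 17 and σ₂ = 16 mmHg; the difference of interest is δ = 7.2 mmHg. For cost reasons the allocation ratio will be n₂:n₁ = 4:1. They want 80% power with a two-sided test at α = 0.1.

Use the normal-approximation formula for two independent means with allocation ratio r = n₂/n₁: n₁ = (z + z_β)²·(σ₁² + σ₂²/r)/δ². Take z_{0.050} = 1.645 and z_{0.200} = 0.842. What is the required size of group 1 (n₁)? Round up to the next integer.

n₁ = 43

n₁ = (z_{α/2} + z_β)² · (σ₁² + σ₂²/r) / δ²
   = (1.645 + 0.842)² · (17² + 16²/4) / 7.2²
   = 6.1852 · (289 + 64) / 51.84
   = 6.1852 · 353 / 51.84
   = 42.12
Round up → n₁ = 43; n₂ = r·n₁ = 4 × 43 = 172.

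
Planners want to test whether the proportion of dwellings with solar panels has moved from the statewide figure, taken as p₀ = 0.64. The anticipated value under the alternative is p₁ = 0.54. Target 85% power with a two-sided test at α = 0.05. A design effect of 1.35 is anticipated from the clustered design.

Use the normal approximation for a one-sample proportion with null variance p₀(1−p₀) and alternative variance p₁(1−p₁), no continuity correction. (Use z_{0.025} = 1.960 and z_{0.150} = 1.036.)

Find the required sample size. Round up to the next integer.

n = 287

n = [z_{α/2}·√(p₀q₀) + z_β·√(p₁q₁)]² / (p₁ − p₀)²
  = [1.960·√(0.64·0.36) + 1.036·√(0.54·0.46)]² / (-0.10)²
  = [1.960·0.4800 + 1.036·0.4984]² / 0.0100
  = [1.4571]² / 0.0100
  = 212.33
Design effect: 1.35 × 212.33 = 286.64.
Round up → n = 287.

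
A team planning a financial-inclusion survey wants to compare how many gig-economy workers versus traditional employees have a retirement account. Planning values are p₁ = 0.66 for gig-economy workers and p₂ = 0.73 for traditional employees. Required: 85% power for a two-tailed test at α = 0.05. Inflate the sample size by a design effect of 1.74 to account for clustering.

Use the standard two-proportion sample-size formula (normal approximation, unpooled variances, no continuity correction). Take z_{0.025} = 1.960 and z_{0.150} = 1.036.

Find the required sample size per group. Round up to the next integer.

n = (z_{α/2} + z_β)² · [p₁(1−p₁) + p₂(1−p₂)] / (p₁ − p₂)²
  = (1.960 + 1.036)² · (0.66·0.34 + 0.73·0.27) / (-0.07)²
  = (2.996)² · (0.2244 + 0.1971) / 0.0049
  = 8.9760 · 0.4215 / 0.0049
  = 772.12
Design effect: 1.74 × 772.12 = 1343.49.
Round up → n = 1344 per group.

n = 1344 per group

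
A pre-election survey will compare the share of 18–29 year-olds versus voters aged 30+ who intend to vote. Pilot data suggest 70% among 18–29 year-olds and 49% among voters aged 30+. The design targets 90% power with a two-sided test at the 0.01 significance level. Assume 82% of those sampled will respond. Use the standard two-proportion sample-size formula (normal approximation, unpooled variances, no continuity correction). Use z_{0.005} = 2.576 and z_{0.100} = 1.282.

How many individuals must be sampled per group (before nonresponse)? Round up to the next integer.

n = 190 per group

n = (z_{α/2} + z_β)² · [p₁(1−p₁) + p₂(1−p₂)] / (p₁ − p₂)²
  = (2.576 + 1.282)² · (0.70·0.30 + 0.49·0.51) / (0.21)²
  = (3.858)² · (0.2100 + 0.2499) / 0.0441
  = 14.8842 · 0.4599 / 0.0441
  = 155.22
Adjust for 82% response: 155.22 / 0.82 = 189.29.
Round up → n = 190 per group.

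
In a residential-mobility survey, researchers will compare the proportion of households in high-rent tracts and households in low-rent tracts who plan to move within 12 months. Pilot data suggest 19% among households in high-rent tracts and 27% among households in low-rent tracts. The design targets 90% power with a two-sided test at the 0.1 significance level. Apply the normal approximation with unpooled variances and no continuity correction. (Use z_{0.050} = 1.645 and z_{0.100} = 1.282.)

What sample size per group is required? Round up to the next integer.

n = 470 per group

n = (z_{α/2} + z_β)² · [p₁(1−p₁) + p₂(1−p₂)] / (p₁ − p₂)²
  = (1.645 + 1.282)² · (0.19·0.81 + 0.27·0.73) / (-0.08)²
  = (2.927)² · (0.1539 + 0.1971) / 0.0064
  = 8.5673 · 0.3510 / 0.0064
  = 469.86
Round up → n = 470 per group.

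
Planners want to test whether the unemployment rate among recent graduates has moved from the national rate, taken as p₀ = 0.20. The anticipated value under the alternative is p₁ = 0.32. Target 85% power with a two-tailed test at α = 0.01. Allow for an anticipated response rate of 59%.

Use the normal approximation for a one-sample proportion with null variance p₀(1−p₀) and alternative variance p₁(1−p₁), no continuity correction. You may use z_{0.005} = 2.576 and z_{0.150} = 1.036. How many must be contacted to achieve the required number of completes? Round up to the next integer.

n = [z_{α/2}·√(p₀q₀) + z_β·√(p₁q₁)]² / (p₁ − p₀)²
  = [2.576·√(0.20·0.80) + 1.036·√(0.32·0.68)]² / (0.12)²
  = [2.576·0.4000 + 1.036·0.4665]² / 0.0144
  = [1.5137]² / 0.0144
  = 159.11
Adjust for 59% response: 159.11 / 0.59 = 269.68.
Round up → n = 270.

n = 270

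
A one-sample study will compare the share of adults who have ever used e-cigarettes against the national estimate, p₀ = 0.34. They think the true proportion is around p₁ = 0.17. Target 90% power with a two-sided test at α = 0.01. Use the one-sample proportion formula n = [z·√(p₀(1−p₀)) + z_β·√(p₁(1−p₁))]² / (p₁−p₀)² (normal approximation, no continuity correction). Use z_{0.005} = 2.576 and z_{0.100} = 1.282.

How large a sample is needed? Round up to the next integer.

n = 101

n = [z_{α/2}·√(p₀q₀) + z_β·√(p₁q₁)]² / (p₁ − p₀)²
  = [2.576·√(0.34·0.66) + 1.282·√(0.17·0.83)]² / (-0.17)²
  = [2.576·0.4737 + 1.282·0.3756]² / 0.0289
  = [1.7018]² / 0.0289
  = 100.22
Round up → n = 101.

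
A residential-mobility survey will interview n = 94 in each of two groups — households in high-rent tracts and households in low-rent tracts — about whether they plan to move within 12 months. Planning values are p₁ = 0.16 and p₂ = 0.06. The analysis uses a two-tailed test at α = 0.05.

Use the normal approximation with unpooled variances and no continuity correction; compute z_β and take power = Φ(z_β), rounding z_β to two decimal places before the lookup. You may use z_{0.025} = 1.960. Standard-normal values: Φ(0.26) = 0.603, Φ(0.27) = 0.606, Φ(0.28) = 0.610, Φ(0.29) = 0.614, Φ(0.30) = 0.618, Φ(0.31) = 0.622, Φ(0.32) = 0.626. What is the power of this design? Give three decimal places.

Power ≈ 0.603

z_β = |p₁−p₂|·√(n/[p₁q₁+p₂q₂]) − z_{α/2}
    = 0.10 · √(94/0.1908) − 1.960
    = 0.10 · 22.1960 − 1.960
    = 2.2196 − 1.960 = 0.2596 → 0.26
Power = Φ(0.26) = 0.603.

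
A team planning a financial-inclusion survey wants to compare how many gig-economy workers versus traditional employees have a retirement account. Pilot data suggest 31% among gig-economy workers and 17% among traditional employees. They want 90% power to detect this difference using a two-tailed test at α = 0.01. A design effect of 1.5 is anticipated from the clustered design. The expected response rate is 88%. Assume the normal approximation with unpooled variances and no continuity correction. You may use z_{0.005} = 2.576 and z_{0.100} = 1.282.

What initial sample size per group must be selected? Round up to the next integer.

n = (z_{α/2} + z_β)² · [p₁(1−p₁) + p₂(1−p₂)] / (p₁ − p₂)²
  = (2.576 + 1.282)² · (0.31·0.69 + 0.17·0.83) / (0.14)²
  = (3.858)² · (0.2139 + 0.1411) / 0.0196
  = 14.8842 · 0.3550 / 0.0196
  = 269.59
Design effect: 1.5 × 269.59 = 404.38.
Adjust for 88% response: 404.38 / 0.88 = 459.52.
Round up → n = 460 per group.

n = 460 per group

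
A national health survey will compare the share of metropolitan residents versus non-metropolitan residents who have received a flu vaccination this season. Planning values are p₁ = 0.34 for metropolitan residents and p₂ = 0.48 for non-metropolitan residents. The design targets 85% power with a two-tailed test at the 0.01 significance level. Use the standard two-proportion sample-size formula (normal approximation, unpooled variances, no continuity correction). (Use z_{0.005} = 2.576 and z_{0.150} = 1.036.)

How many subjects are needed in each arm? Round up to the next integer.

n = 316 per group

n = (z_{α/2} + z_β)² · [p₁(1−p₁) + p₂(1−p₂)] / (p₁ − p₂)²
  = (2.576 + 1.036)² · (0.34·0.66 + 0.48·0.52) / (-0.14)²
  = (3.612)² · (0.2244 + 0.2496) / 0.0196
  = 13.0465 · 0.4740 / 0.0196
  = 315.51
Round up → n = 316 per group.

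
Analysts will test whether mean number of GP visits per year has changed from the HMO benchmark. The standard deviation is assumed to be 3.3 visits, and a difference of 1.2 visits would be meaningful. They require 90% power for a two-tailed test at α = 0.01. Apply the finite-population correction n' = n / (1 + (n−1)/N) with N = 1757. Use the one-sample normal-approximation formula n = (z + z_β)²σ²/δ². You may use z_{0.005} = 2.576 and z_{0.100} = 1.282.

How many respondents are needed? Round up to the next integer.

n = 106

n = (z_{α/2} + z_β)² · σ² / δ²
  = (2.576 + 1.282)² · 3.3² / 1.2²
  = 14.8842 · 10.89 / 1.44
  = 112.56
Finite-population correction (N = 1757): 112.56 / (1 + (112.56 − 1)/1757) = 105.84.
Round up → n = 106.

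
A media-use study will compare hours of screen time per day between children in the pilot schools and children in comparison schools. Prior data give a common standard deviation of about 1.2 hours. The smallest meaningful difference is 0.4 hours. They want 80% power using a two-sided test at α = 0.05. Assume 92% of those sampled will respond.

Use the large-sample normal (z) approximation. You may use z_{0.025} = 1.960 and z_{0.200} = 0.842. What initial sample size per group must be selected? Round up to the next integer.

n = (z_{α/2} + z_β)² · (σ₁² + σ₂²) / δ²
  = (1.960 + 0.842)² · (2·1.2² = 2.88) / 0.4²
  = 7.8512 · 2.88 / 0.16
  = 141.32
Adjust for 92% response: 141.32 / 0.92 = 153.61.
Round up → n = 154 per group.

n = 154 per group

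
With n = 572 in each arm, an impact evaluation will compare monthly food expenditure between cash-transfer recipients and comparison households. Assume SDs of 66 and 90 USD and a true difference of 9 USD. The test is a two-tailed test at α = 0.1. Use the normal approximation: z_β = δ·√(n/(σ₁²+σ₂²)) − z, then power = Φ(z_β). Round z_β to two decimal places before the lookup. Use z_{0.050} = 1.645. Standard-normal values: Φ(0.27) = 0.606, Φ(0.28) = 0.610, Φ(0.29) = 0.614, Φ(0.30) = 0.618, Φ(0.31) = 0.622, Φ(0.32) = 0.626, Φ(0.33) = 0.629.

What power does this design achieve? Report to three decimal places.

Power ≈ 0.610

z_β = δ·√(n/(σ₁²+σ₂²)) − z_{α/2}
    = 9 · √(572/12456) − 1.645
    = 9 · 0.21429 − 1.645
    = 1.9286 − 1.645 = 0.2836 → 0.28
Power = Φ(0.28) = 0.610.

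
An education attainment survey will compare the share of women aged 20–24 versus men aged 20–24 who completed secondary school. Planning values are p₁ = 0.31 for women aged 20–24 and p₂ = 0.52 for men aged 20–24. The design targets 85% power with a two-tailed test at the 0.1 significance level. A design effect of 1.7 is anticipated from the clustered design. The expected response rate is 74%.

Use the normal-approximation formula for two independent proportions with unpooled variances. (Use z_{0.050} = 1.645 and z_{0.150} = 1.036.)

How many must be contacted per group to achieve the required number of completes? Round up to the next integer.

n = 174 per group

n = (z_{α/2} + z_β)² · [p₁(1−p₁) + p₂(1−p₂)] / (p₁ − p₂)²
  = (1.645 + 1.036)² · (0.31·0.69 + 0.52·0.48) / (-0.21)²
  = (2.681)² · (0.2139 + 0.2496) / 0.0441
  = 7.1878 · 0.4635 / 0.0441
  = 75.54
Design effect: 1.7 × 75.54 = 128.43.
Adjust for 74% response: 128.43 / 0.74 = 173.55.
Round up → n = 174 per group.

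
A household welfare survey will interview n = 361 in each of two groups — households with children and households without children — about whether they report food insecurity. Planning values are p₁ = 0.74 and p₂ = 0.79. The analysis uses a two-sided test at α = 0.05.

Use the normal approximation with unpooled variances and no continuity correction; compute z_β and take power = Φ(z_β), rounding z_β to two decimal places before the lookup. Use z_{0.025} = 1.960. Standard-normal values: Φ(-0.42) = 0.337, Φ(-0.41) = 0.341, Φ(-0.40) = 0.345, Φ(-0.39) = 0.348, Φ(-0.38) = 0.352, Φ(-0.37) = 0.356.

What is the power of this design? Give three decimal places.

Power ≈ 0.356

z_β = |p₁−p₂|·√(n/[p₁q₁+p₂q₂]) − z_{α/2}
    = 0.05 · √(361/0.3583) − 1.960
    = 0.05 · 31.7417 − 1.960
    = 1.5871 − 1.960 = -0.3729 → -0.37
Power = Φ(-0.37) = 0.356.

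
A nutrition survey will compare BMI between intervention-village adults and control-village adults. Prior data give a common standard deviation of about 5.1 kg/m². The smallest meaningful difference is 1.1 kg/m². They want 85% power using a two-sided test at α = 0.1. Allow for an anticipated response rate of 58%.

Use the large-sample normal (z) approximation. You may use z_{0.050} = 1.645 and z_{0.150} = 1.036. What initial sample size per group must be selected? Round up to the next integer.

n = (z_{α/2} + z_β)² · (σ₁² + σ₂²) / δ²
  = (1.645 + 1.036)² · (2·5.1² = 52.02) / 1.1²
  = 7.1878 · 52.02 / 1.21
  = 309.01
Adjust for 58% response: 309.01 / 0.58 = 532.78.
Round up → n = 533 per group.

n = 533 per group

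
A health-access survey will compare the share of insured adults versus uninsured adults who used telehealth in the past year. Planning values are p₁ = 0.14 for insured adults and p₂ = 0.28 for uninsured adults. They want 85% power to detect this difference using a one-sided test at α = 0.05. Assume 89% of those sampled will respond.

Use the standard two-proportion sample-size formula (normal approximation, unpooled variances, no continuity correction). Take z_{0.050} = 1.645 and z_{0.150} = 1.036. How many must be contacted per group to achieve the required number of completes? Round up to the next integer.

n = 133 per group

n = (z_α + z_β)² · [p₁(1−p₁) + p₂(1−p₂)] / (p₁ − p₂)²
  = (1.645 + 1.036)² · (0.14·0.86 + 0.28·0.72) / (-0.14)²
  = (2.681)² · (0.1204 + 0.2016) / 0.0196
  = 7.1878 · 0.3220 / 0.0196
  = 118.08
Adjust for 89% response: 118.08 / 0.89 = 132.68.
Round up → n = 133 per group.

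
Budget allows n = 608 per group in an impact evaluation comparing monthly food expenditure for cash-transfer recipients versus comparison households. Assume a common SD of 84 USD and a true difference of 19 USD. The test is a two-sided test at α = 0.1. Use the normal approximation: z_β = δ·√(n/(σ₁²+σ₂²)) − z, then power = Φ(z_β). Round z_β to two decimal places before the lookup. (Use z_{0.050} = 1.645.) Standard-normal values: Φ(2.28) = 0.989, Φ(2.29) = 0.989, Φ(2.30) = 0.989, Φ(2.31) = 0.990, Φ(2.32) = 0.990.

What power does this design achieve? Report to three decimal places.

Power ≈ 0.989

z_β = δ·√(n/(σ₁²+σ₂²)) − z_{α/2}
    = 19 · √(608/14112) − 1.645
    = 19 · 0.20757 − 1.645
    = 3.9438 − 1.645 = 2.2988 → 2.30
Power = Φ(2.30) = 0.989.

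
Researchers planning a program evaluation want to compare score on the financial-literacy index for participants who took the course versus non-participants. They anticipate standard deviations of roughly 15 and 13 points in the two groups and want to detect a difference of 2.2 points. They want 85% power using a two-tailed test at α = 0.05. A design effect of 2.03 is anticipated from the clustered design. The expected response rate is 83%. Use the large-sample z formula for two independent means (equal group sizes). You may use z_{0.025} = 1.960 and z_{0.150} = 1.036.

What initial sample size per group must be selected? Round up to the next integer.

n = (z_{α/2} + z_β)² · (σ₁² + σ₂²) / δ²
  = (1.960 + 1.036)² · (15² + 13² = 394) / 2.2²
  = 8.9760 · 394 / 4.84
  = 730.69
Design effect: 2.03 × 730.69 = 1483.31.
Adjust for 83% response: 1483.31 / 0.83 = 1787.11.
Round up → n = 1788 per group.

n = 1788 per group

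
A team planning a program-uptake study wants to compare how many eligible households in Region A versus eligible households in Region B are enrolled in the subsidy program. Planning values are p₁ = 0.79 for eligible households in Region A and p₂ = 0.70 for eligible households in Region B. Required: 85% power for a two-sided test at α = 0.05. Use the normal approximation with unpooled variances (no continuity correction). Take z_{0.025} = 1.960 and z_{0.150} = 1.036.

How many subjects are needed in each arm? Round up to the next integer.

n = (z_{α/2} + z_β)² · [p₁(1−p₁) + p₂(1−p₂)] / (p₁ − p₂)²
  = (1.960 + 1.036)² · (0.79·0.21 + 0.70·0.30) / (0.09)²
  = (2.996)² · (0.1659 + 0.2100) / 0.0081
  = 8.9760 · 0.3759 / 0.0081
  = 416.55
Round up → n = 417 per group.

n = 417 per group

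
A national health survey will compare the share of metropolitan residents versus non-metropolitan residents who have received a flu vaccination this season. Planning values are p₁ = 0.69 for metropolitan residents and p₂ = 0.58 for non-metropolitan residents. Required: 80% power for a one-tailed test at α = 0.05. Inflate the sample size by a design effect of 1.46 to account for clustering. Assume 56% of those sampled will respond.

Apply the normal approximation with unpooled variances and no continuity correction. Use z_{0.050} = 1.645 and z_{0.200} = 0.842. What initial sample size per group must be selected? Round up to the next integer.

n = 610 per group

n = (z_α + z_β)² · [p₁(1−p₁) + p₂(1−p₂)] / (p₁ − p₂)²
  = (1.645 + 0.842)² · (0.69·0.31 + 0.58·0.42) / (0.11)²
  = (2.487)² · (0.2139 + 0.2436) / 0.0121
  = 6.1852 · 0.4575 / 0.0121
  = 233.86
Design effect: 1.46 × 233.86 = 341.44.
Adjust for 56% response: 341.44 / 0.56 = 609.71.
Round up → n = 610 per group.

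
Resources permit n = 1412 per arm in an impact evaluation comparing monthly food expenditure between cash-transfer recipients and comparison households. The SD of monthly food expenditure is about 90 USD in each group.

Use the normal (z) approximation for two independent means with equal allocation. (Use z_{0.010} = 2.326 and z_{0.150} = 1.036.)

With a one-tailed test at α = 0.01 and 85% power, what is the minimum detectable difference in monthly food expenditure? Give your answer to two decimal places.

δ = (z_α + z_β) · √((σ₁²+σ₂²)/n)
  = (2.326 + 1.036) · √(16200/1412)
  = 3.362 · √11.4731
  = 3.362 · 3.3872
  = 11.3877

Minimum detectable difference ≈ 11.39 USD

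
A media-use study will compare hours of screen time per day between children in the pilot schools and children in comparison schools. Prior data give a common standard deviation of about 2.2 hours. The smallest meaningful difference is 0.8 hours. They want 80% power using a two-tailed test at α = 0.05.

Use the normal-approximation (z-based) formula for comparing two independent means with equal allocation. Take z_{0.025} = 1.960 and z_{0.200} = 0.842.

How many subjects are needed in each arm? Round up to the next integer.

n = 119 per group

n = (z_{α/2} + z_β)² · (σ₁² + σ₂²) / δ²
  = (1.960 + 0.842)² · (2·2.2² = 9.68) / 0.8²
  = 7.8512 · 9.68 / 0.64
  = 118.75
Round up → n = 119 per group.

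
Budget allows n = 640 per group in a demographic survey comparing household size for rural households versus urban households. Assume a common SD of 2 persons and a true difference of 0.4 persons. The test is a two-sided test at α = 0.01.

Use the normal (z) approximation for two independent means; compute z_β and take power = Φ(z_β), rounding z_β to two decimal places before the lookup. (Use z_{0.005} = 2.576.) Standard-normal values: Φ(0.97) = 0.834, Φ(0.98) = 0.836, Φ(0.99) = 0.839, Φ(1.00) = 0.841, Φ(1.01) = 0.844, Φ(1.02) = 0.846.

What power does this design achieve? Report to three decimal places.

Power ≈ 0.841

z_β = δ·√(n/(σ₁²+σ₂²)) − z_{α/2}
    = 0.4 · √(640/8) − 2.576
    = 0.4 · 8.94427 − 2.576
    = 3.5777 − 2.576 = 1.0017 → 1.00
Power = Φ(1.00) = 0.841.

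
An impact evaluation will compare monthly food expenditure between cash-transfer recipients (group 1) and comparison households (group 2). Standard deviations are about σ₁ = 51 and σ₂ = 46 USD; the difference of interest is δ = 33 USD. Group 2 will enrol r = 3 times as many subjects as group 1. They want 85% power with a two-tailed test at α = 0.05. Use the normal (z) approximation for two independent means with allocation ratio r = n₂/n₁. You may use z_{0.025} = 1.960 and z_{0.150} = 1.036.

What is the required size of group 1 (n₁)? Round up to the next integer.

n₁ = 28

n₁ = (z_{α/2} + z_β)² · (σ₁² + σ₂²/r) / δ²
   = (1.960 + 1.036)² · (51² + 46²/3) / 33²
   = 8.9760 · (2601 + 705.3333) / 1089
   = 8.9760 · 3306.3 / 1089
   = 27.25
Round up → n₁ = 28; n₂ = r·n₁ = 3 × 28 = 84.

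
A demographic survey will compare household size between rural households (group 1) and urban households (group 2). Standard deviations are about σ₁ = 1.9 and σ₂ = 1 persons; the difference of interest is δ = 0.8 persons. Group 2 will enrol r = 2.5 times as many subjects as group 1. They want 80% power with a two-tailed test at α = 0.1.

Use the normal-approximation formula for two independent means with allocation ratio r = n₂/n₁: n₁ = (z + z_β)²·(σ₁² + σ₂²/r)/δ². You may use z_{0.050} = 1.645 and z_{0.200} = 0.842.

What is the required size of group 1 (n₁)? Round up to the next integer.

n₁ = 39

n₁ = (z_{α/2} + z_β)² · (σ₁² + σ₂²/r) / δ²
   = (1.645 + 0.842)² · (1.9² + 1²/2.5) / 0.8²
   = 6.1852 · (3.61 + 0.4) / 0.64
   = 6.1852 · 4.01 / 0.64
   = 38.75
Round up → n₁ = 39; n₂ = r·n₁ = 2.5 × 39 = 98.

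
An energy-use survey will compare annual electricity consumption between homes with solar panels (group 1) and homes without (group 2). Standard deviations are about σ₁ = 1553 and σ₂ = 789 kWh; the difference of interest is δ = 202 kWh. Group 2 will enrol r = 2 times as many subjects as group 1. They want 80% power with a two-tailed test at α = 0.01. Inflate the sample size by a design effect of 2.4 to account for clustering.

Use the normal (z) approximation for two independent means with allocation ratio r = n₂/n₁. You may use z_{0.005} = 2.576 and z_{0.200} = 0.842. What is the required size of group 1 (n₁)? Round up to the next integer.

n₁ = (z_{α/2} + z_β)² · (σ₁² + σ₂²/r) / δ²
   = (2.576 + 0.842)² · (1553² + 789²/2) / 202²
   = 11.6827 · (2411809 + 311260.5) / 40804
   = 11.6827 · 2723069.5 / 40804
   = 779.65
Design effect: 2.4 × 779.65 = 1871.16.
Round up → n₁ = 1872; n₂ = r·n₁ = 2 × 1872 = 3744.

n₁ = 1872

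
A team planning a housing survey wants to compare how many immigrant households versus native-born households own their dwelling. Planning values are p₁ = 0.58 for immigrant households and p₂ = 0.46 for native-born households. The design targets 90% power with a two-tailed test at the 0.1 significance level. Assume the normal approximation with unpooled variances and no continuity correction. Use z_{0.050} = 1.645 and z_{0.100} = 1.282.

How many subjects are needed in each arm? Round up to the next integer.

n = (z_{α/2} + z_β)² · [p₁(1−p₁) + p₂(1−p₂)] / (p₁ − p₂)²
  = (1.645 + 1.282)² · (0.58·0.42 + 0.46·0.54) / (0.12)²
  = (2.927)² · (0.2436 + 0.2484) / 0.0144
  = 8.5673 · 0.4920 / 0.0144
  = 292.72
Round up → n = 293 per group.

n = 293 per group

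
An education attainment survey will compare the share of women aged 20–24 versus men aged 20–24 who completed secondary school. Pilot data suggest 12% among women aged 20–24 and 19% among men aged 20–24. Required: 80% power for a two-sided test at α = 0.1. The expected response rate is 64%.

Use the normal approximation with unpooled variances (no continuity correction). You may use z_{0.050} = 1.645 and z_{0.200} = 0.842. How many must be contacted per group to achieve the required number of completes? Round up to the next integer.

n = (z_{α/2} + z_β)² · [p₁(1−p₁) + p₂(1−p₂)] / (p₁ − p₂)²
  = (1.645 + 0.842)² · (0.12·0.88 + 0.19·0.81) / (-0.07)²
  = (2.487)² · (0.1056 + 0.1539) / 0.0049
  = 6.1852 · 0.2595 / 0.0049
  = 327.56
Adjust for 64% response: 327.56 / 0.64 = 511.81.
Round up → n = 512 per group.

n = 512 per group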